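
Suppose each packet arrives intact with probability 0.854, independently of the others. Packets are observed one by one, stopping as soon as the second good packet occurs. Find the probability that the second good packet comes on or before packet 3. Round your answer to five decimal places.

0.94228

Finishing within 3 packets ⇔ at least 2 successes in the first 3. With X ~ Binomial(3, 0.854), P(Y ≤ 3) = 1 − P(X ≤ 1).
  k=0: C(3,0)·0.854^0·0.146^3 = 0.0031121
  k=1: C(3,1)·0.854^1·0.146^2 = 0.0546116
1 − 0.0577237 = 0.9422763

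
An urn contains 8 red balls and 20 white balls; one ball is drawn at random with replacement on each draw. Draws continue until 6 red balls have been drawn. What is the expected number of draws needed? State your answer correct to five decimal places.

21.00000

Y = total draws until the sixth success; negative binomial with r=6, p=0.285714.
E[Y] = r / p = 6 / 0.285714 = 21.0000000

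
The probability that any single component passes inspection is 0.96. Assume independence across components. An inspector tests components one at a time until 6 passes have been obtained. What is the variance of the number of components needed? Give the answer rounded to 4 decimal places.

0.2604

Y = total components until the sixth success; negative binomial with r=6, p=0.96.
Var(Y) = r(1−p)/p² = 6·0.04 / 0.96² = 0.260417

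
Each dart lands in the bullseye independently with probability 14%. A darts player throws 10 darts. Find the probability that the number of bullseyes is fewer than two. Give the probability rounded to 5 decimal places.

X ~ Binomial(10, 0.14); P(X ≤ 1) = Σ C(10,k) p^k (1−p)^(10−k) over k:
  k=0: C(10,0)·0.14^0·0.86^10 = 0.2213016
  k=1: C(10,1)·0.14^1·0.86^9 = 0.3602584
Total = 0.5815600

0.58156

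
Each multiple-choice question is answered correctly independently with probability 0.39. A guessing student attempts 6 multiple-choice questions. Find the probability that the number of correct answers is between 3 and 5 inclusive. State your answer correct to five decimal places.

X ~ Binomial(6, 0.39); P(3 ≤ X ≤ 5) = Σ C(6,k) p^k (1−p)^(6−k) over k:
  k=3: C(6,3)·0.39^3·0.61^3 = 0.2692857
  k=4: C(6,4)·0.39^4·0.61^2 = 0.1291247
  k=5: C(6,5)·0.39^5·0.61^1 = 0.0330221
Total = 0.4314325

0.43143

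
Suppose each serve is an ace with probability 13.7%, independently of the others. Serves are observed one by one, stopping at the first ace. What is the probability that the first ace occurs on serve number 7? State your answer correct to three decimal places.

Geometric (trials to first success), p = 0.137.
P(Y = 7) = (1−p)^6 · p = 0.41311 · 0.137 = 0.05660

0.057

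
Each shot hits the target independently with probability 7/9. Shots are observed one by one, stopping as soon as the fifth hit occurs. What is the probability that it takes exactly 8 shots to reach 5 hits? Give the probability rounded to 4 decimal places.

0.1093

Y = trial on which the fifth success occurs; negative binomial, r=5, p=0.777778.
P(Y=8) = C(7,4) · p^5 · (1−p)^3
= 35 · 0.28463 · 0.010974 = 0.109322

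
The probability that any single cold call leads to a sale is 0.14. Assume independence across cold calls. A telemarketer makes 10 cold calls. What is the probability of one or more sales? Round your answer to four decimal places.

0.7787

P(at least one) = 1 − P(none) = 1 − (1 − 0.14)^10
= 1 − 0.221302 = 0.778698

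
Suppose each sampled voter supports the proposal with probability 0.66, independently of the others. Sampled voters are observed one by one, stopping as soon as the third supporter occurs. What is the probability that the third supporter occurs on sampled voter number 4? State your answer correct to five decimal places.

0.29325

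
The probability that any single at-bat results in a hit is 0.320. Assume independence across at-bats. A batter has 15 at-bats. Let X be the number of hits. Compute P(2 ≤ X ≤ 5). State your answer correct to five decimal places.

X ~ Binomial(15, 0.32); P(2 ≤ X ≤ 5) = Σ C(15,k) p^k (1−p)^(15−k) over k:
  k=2: C(15,2)·0.32^2·0.68^13 = 0.0714669
  k=3: C(15,3)·0.32^3·0.68^12 = 0.1457365
  k=4: C(15,4)·0.32^4·0.68^11 = 0.2057456
  k=5: C(15,5)·0.32^5·0.68^10 = 0.2130072
Total = 0.6359563

0.63596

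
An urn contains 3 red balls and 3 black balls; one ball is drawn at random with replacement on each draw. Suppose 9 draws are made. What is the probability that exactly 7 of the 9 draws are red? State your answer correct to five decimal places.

X ~ Binomial(n=9, p=0.50).
P(X=7) = C(9,7) · p^7 · (1−p)^2
= 36 · 0.0078125 · 0.25 = 0.0703125

0.07031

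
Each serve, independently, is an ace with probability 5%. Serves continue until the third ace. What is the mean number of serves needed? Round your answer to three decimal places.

60.000

Y = total serves until the third success; negative binomial with r=3, p=0.05.
E[Y] = r / p = 3 / 0.05 = 60.00000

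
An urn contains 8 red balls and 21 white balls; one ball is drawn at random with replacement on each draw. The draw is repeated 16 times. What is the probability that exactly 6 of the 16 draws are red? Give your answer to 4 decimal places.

0.1399

X ~ Binomial(n=16, p=0.275862).
P(X=6) = C(16,6) · p^6 · (1−p)^10
= 8008 · 0.00044071 · 0.039647 = 0.139923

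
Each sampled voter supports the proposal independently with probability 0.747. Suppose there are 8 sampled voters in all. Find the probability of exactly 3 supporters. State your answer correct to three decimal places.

X ~ Binomial(n=8, p=0.747).
P(X=3) = C(8,3) · p^3 · (1−p)^5
= 56 · 0.41683 · 0.0010366 = 0.02420

0.024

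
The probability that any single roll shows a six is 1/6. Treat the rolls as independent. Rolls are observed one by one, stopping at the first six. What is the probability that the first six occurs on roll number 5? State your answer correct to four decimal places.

0.0804

Geometric (trials to first success), p = 0.166667.
P(Y = 5) = (1−p)^4 · p = 0.48225 · 0.166667 = 0.080376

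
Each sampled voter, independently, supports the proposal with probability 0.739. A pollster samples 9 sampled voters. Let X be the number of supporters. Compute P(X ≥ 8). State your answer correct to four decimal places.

X ~ Binomial(9, 0.739); P(X ≥ 8) = Σ C(9,k) p^k (1−p)^(9−k) over k:
  k=8: C(9,8)·0.739^8·0.261^1 = 0.208948
  k=9: C(9,9)·0.739^9·0.261^0 = 0.065735
Total = 0.274684

0.2747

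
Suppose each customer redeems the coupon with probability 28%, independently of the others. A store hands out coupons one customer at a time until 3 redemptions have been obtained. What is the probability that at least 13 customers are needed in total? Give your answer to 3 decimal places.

Needing more than 12 customers ⇔ fewer than 3 successes in the first 12. With X ~ Binomial(12, 0.28), P(Y > 12) = P(X ≤ 2).
  k=0: C(12,0)·0.28^0·0.72^12 = 0.01941
  k=1: C(12,1)·0.28^1·0.72^11 = 0.09057
  k=2: C(12,2)·0.28^2·0.72^10 = 0.19372
P(X ≤ 2) = 0.30371

0.304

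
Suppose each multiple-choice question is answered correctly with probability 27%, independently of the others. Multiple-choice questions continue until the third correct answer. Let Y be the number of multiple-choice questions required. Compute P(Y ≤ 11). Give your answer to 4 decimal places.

0.6049

Finishing within 11 multiple-choice questions ⇔ at least 3 successes in the first 11. With X ~ Binomial(11, 0.27), P(Y ≤ 11) = 1 − P(X ≤ 2).
  k=0: C(11,0)·0.27^0·0.73^11 = 0.031373
  k=1: C(11,1)·0.27^1·0.73^10 = 0.127639
  k=2: C(11,2)·0.27^2·0.73^9 = 0.236046
1 − 0.395058 = 0.604942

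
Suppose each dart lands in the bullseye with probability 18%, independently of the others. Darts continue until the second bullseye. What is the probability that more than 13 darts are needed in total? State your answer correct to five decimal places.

Needing more than 13 darts ⇔ fewer than 2 successes in the first 13. With X ~ Binomial(13, 0.18), P(Y > 13) = P(X ≤ 1).
  k=0: C(13,0)·0.18^0·0.82^13 = 0.0757844
  k=1: C(13,1)·0.18^1·0.82^12 = 0.2162629
P(X ≤ 1) = 0.2920474

0.29205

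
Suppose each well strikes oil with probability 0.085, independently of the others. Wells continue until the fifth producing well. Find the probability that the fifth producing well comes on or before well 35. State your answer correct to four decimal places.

Finishing within 35 wells ⇔ at least 5 successes in the first 35. With X ~ Binomial(35, 0.085), P(Y ≤ 35) = 1 − P(X ≤ 4).
  k=0: C(35,0)·0.085^0·0.915^35 = 0.044641
  k=1: C(35,1)·0.085^1·0.915^34 = 0.145146
  k=2: C(35,2)·0.085^2·0.915^33 = 0.229219
  k=3: C(35,3)·0.085^3·0.915^32 = 0.234229
  k=4: C(35,4)·0.085^4·0.915^31 = 0.174072
1 − 0.827308 = 0.172692

0.1727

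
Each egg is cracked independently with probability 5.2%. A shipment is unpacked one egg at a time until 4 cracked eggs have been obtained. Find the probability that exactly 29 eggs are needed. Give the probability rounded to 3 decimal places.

0.006

Y = trial on which the fourth success occurs; negative binomial, r=4, p=0.052.
P(Y=29) = C(28,3) · p^4 · (1−p)^25
= 3276 · 7.3116e-06 · 0.26315 = 0.00630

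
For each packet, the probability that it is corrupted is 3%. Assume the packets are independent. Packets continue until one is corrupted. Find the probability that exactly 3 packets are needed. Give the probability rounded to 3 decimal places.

0.028

Geometric (trials to first success), p = 0.03.
P(Y = 3) = (1−p)^2 · p = 0.9409 · 0.03 = 0.02823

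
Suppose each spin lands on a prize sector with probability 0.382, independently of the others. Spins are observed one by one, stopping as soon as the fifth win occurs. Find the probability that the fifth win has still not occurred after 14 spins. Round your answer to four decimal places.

0.3278

Needing more than 14 spins ⇔ fewer than 5 successes in the first 14. With X ~ Binomial(14, 0.382), P(Y > 14) = P(X ≤ 4).
  k=0: C(14,0)·0.382^0·0.618^14 = 0.001185
  k=1: C(14,1)·0.382^1·0.618^13 = 0.010258
  k=2: C(14,2)·0.382^2·0.618^12 = 0.041213
  k=3: C(14,3)·0.382^3·0.618^11 = 0.101898
  k=4: C(14,4)·0.382^4·0.618^10 = 0.173210
P(X ≤ 4) = 0.327763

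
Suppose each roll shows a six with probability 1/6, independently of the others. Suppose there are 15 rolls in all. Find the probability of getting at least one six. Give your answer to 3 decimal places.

0.935

P(at least one) = 1 − P(none) = 1 − (1 − 0.166667)^15
= 1 − 0.06491 = 0.93509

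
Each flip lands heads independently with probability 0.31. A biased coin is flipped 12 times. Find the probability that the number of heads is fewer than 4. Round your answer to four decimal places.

X ~ Binomial(12, 0.31); P(X ≤ 3) = Σ C(12,k) p^k (1−p)^(12−k) over k:
  k=0: C(12,0)·0.31^0·0.69^12 = 0.011646
  k=1: C(12,1)·0.31^1·0.69^11 = 0.062789
  k=2: C(12,2)·0.31^2·0.69^10 = 0.155152
  k=3: C(12,3)·0.31^3·0.69^9 = 0.232354
Total = 0.461941

0.4619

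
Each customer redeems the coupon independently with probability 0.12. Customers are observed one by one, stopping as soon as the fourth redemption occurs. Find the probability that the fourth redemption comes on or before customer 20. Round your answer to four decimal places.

0.2127

Finishing within 20 customers ⇔ at least 4 successes in the first 20. With X ~ Binomial(20, 0.12), P(Y ≤ 20) = 1 − P(X ≤ 3).
  k=0: C(20,0)·0.12^0·0.88^20 = 0.077563
  k=1: C(20,1)·0.12^1·0.88^19 = 0.211535
  k=2: C(20,2)·0.12^2·0.88^18 = 0.274034
  k=3: C(20,3)·0.12^3·0.88^17 = 0.224210
1 − 0.787341 = 0.212659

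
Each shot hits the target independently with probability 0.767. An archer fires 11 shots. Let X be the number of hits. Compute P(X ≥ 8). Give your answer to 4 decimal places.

0.7589

X ~ Binomial(11, 0.767); P(X ≥ 8) = Σ C(11,k) p^k (1−p)^(11−k) over k:
  k=8: C(11,8)·0.767^8·0.233^3 = 0.249985
  k=9: C(11,9)·0.767^9·0.233^2 = 0.274304
  k=10: C(11,10)·0.767^10·0.233^1 = 0.180594
  k=11: C(11,11)·0.767^11·0.233^0 = 0.054044
Total = 0.758928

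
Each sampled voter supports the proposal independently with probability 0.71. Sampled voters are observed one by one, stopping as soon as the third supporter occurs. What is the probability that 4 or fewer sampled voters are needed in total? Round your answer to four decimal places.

Finishing within 4 sampled voters ⇔ at least 3 successes in the first 4. With X ~ Binomial(4, 0.71), P(Y ≤ 4) = 1 − P(X ≤ 2).
  k=0: C(4,0)·0.71^0·0.29^4 = 0.007073
  k=1: C(4,1)·0.71^1·0.29^3 = 0.069265
  k=2: C(4,2)·0.71^2·0.29^2 = 0.254369
1 − 0.330706 = 0.669294

0.6693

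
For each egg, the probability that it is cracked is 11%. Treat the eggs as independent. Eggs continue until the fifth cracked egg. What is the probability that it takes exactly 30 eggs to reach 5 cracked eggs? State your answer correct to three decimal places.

Y = trial on which the fifth success occurs; negative binomial, r=5, p=0.11.
P(Y=30) = C(29,4) · p^5 · (1−p)^25
= 23751 · 1.6105e-05 · 0.054294 = 0.02077

0.021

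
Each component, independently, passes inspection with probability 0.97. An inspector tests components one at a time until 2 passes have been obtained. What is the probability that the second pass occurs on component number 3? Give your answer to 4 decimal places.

Y = trial on which the second success occurs; negative binomial, r=2, p=0.97.
P(Y=3) = C(2,1) · p^2 · (1−p)^1
= 2 · 0.9409 · 0.03 = 0.056454

0.0565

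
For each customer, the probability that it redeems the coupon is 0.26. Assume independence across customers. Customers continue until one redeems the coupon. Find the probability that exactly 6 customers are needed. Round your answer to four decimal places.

0.0577

Geometric (trials to first success), p = 0.26.
P(Y = 6) = (1−p)^5 · p = 0.2219 · 0.26 = 0.057694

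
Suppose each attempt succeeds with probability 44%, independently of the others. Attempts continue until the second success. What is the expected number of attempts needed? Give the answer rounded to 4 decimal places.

4.5455

Y = total attempts until the second success; negative binomial with r=2, p=0.44.
E[Y] = r / p = 2 / 0.44 = 4.545455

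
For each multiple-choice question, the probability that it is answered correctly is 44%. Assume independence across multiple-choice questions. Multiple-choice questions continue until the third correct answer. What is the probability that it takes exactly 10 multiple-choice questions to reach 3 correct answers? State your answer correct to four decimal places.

0.0530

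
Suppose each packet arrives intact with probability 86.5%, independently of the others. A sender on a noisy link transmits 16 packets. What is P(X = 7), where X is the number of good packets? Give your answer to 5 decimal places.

0.00006

X ~ Binomial(n=16, p=0.865).
P(X=7) = C(16,7) · p^7 · (1−p)^9
= 11440 · 0.36234 · 1.4894e-08 = 0.0000617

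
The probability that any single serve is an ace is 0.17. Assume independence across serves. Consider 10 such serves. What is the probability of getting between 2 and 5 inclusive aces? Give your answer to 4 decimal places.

X ~ Binomial(10, 0.17); P(2 ≤ X ≤ 5) = Σ C(10,k) p^k (1−p)^(10−k) over k:
  k=2: C(10,2)·0.17^2·0.83^8 = 0.292911
  k=3: C(10,3)·0.17^3·0.83^7 = 0.159983
  k=4: C(10,4)·0.17^4·0.83^6 = 0.057343
  k=5: C(10,5)·0.17^5·0.83^5 = 0.014094
Total = 0.524331

0.5243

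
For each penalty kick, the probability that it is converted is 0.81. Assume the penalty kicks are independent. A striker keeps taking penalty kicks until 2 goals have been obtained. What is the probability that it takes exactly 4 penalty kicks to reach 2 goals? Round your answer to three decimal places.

0.071

Y = trial on which the second success occurs; negative binomial, r=2, p=0.81.
P(Y=4) = C(3,1) · p^2 · (1−p)^2
= 3 · 0.6561 · 0.0361 = 0.07106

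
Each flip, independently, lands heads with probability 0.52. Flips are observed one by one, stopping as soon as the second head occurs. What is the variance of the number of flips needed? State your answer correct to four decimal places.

3.5503

Y = total flips until the second success; negative binomial with r=2, p=0.52.
Var(Y) = r(1−p)/p² = 2·0.48 / 0.52² = 3.550296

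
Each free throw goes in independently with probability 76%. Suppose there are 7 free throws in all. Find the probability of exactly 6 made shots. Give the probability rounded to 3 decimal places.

0.324

X ~ Binomial(n=7, p=0.76).
P(X=6) = C(7,6) · p^6 · (1−p)^1
= 7 · 0.1927 · 0.24 = 0.32374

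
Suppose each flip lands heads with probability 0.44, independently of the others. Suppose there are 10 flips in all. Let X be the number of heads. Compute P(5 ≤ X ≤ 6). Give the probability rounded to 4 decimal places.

X ~ Binomial(10, 0.44); P(5 ≤ X ≤ 6) = Σ C(10,k) p^k (1−p)^(10−k) over k:
  k=5: C(10,5)·0.44^5·0.56^5 = 0.228878
  k=6: C(10,6)·0.44^6·0.56^4 = 0.149861
Total = 0.378739

0.3787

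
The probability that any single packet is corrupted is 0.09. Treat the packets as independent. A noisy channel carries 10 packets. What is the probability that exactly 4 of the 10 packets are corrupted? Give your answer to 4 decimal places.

0.0078

X ~ Binomial(n=10, p=0.09).
P(X=4) = C(10,4) · p^4 · (1−p)^6
= 210 · 6.561e-05 · 0.56787 = 0.007824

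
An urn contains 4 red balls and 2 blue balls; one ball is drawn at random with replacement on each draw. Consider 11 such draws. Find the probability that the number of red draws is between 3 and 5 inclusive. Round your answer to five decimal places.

0.12071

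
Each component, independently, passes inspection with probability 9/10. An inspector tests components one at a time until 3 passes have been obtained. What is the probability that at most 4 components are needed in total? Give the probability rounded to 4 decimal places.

Finishing within 4 components ⇔ at least 3 successes in the first 4. With X ~ Binomial(4, 0.90), P(Y ≤ 4) = 1 − P(X ≤ 2).
  k=0: C(4,0)·0.90^0·0.10^4 = 0.000100
  k=1: C(4,1)·0.90^1·0.10^3 = 0.003600
  k=2: C(4,2)·0.90^2·0.10^2 = 0.048600
1 − 0.052300 = 0.947700

0.9477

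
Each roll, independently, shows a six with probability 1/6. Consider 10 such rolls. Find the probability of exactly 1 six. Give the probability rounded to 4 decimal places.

0.3230

X ~ Binomial(n=10, p=0.166667).
P(X=1) = C(10,1) · p^1 · (1−p)^9
= 10 · 0.16667 · 0.19381 = 0.323011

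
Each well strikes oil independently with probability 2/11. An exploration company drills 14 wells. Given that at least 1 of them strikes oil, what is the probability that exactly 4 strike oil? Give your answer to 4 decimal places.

0.1565

X ~ Binomial(14, 0.181818). Want P(X=4 | X≥1) = P(X=4) / P(X≥1).
P(X=4) = C(14,4)·0.181818^4·0.818182^10 = 0.147056
P(X≥1) = 1 − 0.060242 = 0.939758
Ratio = 0.147056 / 0.939758 = 0.156482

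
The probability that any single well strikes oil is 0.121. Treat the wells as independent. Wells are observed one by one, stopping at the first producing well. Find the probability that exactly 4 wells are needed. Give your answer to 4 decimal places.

0.0822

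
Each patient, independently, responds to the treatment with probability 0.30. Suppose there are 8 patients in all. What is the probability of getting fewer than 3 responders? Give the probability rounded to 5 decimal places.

0.55177

X ~ Binomial(8, 0.30); P(X ≤ 2) = Σ C(8,k) p^k (1−p)^(8−k) over k:
  k=0: C(8,0)·0.30^0·0.70^8 = 0.0576480
  k=1: C(8,1)·0.30^1·0.70^7 = 0.1976503
  k=2: C(8,2)·0.30^2·0.70^6 = 0.2964755
Total = 0.5517738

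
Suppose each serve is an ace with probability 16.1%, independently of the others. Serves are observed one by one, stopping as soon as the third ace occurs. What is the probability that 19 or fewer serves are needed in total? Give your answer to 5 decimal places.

Finishing within 19 serves ⇔ at least 3 successes in the first 19. With X ~ Binomial(19, 0.161), P(Y ≤ 19) = 1 − P(X ≤ 2).
  k=0: C(19,0)·0.161^0·0.839^19 = 0.0356022
  k=1: C(19,1)·0.161^1·0.839^18 = 0.1298060
  k=2: C(19,2)·0.161^2·0.839^17 = 0.2241822
1 − 0.3895905 = 0.6104095

0.61041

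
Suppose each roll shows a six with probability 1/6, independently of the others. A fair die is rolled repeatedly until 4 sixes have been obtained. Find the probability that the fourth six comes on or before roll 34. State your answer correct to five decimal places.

0.84131

Finishing within 34 rolls ⇔ at least 4 successes in the first 34. With X ~ Binomial(34, 0.166667), P(Y ≤ 34) = 1 − P(X ≤ 3).
  k=0: C(34,0)·0.166667^0·0.833333^34 = 0.0020316
  k=1: C(34,1)·0.166667^1·0.833333^33 = 0.0138149
  k=2: C(34,2)·0.166667^2·0.833333^32 = 0.0455890
  k=3: C(34,3)·0.166667^3·0.833333^31 = 0.0972566
1 − 0.1586921 = 0.8413079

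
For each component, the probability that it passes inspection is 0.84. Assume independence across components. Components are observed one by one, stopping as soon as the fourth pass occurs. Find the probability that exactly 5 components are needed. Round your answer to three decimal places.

0.319

Y = trial on which the fourth success occurs; negative binomial, r=4, p=0.84.
P(Y=5) = C(4,3) · p^4 · (1−p)^1
= 4 · 0.49787 · 0.16 = 0.31864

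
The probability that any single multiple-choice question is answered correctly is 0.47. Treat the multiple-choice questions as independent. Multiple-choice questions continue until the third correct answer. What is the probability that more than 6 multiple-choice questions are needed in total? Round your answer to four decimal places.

0.4015

Needing more than 6 multiple-choice questions ⇔ fewer than 3 successes in the first 6. With X ~ Binomial(6, 0.47), P(Y > 6) = P(X ≤ 2).
  k=0: C(6,0)·0.47^0·0.53^6 = 0.022164
  k=1: C(6,1)·0.47^1·0.53^5 = 0.117931
  k=2: C(6,2)·0.47^2·0.53^4 = 0.261451
P(X ≤ 2) = 0.401547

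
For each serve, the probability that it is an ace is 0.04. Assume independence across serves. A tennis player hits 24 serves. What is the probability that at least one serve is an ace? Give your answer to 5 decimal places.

P(at least one) = 1 − P(none) = 1 − (1 − 0.04)^24
= 1 − 0.3754132 = 0.6245868

0.62459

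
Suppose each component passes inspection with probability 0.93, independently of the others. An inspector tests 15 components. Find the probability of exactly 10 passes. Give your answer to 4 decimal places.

0.0024

X ~ Binomial(n=15, p=0.93).
P(X=10) = C(15,10) · p^10 · (1−p)^5
= 3003 · 0.48398 · 1.6807e-06 = 0.002443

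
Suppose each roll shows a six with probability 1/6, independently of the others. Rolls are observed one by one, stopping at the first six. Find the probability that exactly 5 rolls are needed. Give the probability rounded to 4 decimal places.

0.0804

Geometric (trials to first success), p = 0.166667.
P(Y = 5) = (1−p)^4 · p = 0.48225 · 0.166667 = 0.080376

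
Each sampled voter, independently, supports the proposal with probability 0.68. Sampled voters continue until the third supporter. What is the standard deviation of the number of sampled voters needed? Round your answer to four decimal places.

1.4409

Y = total sampled voters until the third success; negative binomial with r=3, p=0.68.
SD(Y) = √[r(1−p)/p²] = √(2.076125) = 1.440876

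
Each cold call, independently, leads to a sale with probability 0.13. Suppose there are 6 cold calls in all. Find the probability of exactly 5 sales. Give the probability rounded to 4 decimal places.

0.0002

X ~ Binomial(n=6, p=0.13).
P(X=5) = C(6,5) · p^5 · (1−p)^1
= 6 · 3.7129e-05 · 0.87 = 0.000194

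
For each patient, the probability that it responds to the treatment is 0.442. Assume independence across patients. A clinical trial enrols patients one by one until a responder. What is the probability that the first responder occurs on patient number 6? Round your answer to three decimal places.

Geometric (trials to first success), p = 0.442.
P(Y = 6) = (1−p)^5 · p = 0.054097 · 0.442 = 0.02391

0.024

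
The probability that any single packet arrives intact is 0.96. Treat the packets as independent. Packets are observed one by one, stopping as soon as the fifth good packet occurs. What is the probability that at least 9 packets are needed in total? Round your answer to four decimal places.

Needing more than 8 packets ⇔ fewer than 5 successes in the first 8. With X ~ Binomial(8, 0.96), P(Y > 8) = P(X ≤ 4).
  k=0: C(8,0)·0.96^0·0.04^8 = 0.000000
  k=1: C(8,1)·0.96^1·0.04^7 = 0.000000
  k=2: C(8,2)·0.96^2·0.04^6 = 0.000000
  k=3: C(8,3)·0.96^3·0.04^5 = 0.000005
  k=4: C(8,4)·0.96^4·0.04^4 = 0.000152
P(X ≤ 4) = 0.000157

0.0002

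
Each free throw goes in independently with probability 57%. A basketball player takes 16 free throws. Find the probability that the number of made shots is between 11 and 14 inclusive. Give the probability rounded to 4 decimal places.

0.2440

X ~ Binomial(16, 0.57); P(11 ≤ X ≤ 14) = Σ C(16,k) p^k (1−p)^(16−k) over k:
  k=11: C(16,11)·0.57^11·0.43^5 = 0.132510
  k=12: C(16,12)·0.57^12·0.43^4 = 0.073189
  k=13: C(16,13)·0.57^13·0.43^3 = 0.029852
  k=14: C(16,14)·0.57^14·0.43^2 = 0.008479
Total = 0.244029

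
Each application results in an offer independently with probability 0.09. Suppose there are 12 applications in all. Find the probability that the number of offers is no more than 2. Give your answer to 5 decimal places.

X ~ Binomial(12, 0.09); P(X ≤ 2) = Σ C(12,k) p^k (1−p)^(12−k) over k:
  k=0: C(12,0)·0.09^0·0.91^12 = 0.3224755
  k=1: C(12,1)·0.09^1·0.91^11 = 0.3827182
  k=2: C(12,2)·0.09^2·0.91^10 = 0.2081819
Total = 0.9133755

0.91338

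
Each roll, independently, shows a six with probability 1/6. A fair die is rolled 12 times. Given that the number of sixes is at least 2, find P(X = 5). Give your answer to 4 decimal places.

X ~ Binomial(12, 0.166667). Want P(X=5 | X≥2) = P(X=5) / P(X≥2).
P(X=5) = C(12,5)·0.166667^5·0.833333^7 = 0.028425
P(X≥2) = 1 − 0.112157 − 0.269176 = 0.618667
Ratio = 0.028425 / 0.618667 = 0.045946

0.0459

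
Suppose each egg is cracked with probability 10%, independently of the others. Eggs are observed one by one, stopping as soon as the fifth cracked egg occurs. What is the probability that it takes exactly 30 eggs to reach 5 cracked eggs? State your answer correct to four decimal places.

Y = trial on which the fifth success occurs; negative binomial, r=5, p=0.10.
P(Y=30) = C(29,4) · p^5 · (1−p)^25
= 23751 · 1e-05 · 0.07179 = 0.017051

0.0171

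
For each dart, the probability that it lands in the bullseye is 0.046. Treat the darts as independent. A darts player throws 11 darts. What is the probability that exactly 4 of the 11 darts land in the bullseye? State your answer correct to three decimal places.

X ~ Binomial(n=11, p=0.046).
P(X=4) = C(11,4) · p^4 · (1−p)^7
= 330 · 4.4775e-06 · 0.71918 = 0.00106

0.001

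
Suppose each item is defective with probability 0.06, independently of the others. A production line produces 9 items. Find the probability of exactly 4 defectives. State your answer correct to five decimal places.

0.00120

X ~ Binomial(n=9, p=0.06).
P(X=4) = C(9,4) · p^4 · (1−p)^5
= 126 · 1.296e-05 · 0.7339 = 0.0011984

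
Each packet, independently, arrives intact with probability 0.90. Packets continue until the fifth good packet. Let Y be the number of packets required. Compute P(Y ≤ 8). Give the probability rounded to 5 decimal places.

0.99498

Finishing within 8 packets ⇔ at least 5 successes in the first 8. With X ~ Binomial(8, 0.90), P(Y ≤ 8) = 1 − P(X ≤ 4).
  k=0: C(8,0)·0.90^0·0.10^8 = 0.0000000
  k=1: C(8,1)·0.90^1·0.10^7 = 0.0000007
  k=2: C(8,2)·0.90^2·0.10^6 = 0.0000227
  k=3: C(8,3)·0.90^3·0.10^5 = 0.0004082
  k=4: C(8,4)·0.90^4·0.10^4 = 0.0045927
1 − 0.0050244 = 0.9949756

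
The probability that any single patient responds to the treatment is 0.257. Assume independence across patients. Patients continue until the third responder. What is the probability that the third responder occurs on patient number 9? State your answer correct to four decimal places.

0.0800

Y = trial on which the third success occurs; negative binomial, r=3, p=0.257.
P(Y=9) = C(8,2) · p^3 · (1−p)^6
= 28 · 0.016975 · 0.16824 = 0.079963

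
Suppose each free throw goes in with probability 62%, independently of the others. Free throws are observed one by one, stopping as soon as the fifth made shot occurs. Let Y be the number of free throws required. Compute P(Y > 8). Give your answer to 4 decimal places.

Needing more than 8 free throws ⇔ fewer than 5 successes in the first 8. With X ~ Binomial(8, 0.62), P(Y > 8) = P(X ≤ 4).
  k=0: C(8,0)·0.62^0·0.38^8 = 0.000435
  k=1: C(8,1)·0.62^1·0.38^7 = 0.005675
  k=2: C(8,2)·0.62^2·0.38^6 = 0.032407
  k=3: C(8,3)·0.62^3·0.38^5 = 0.105750
  k=4: C(8,4)·0.62^4·0.38^4 = 0.215675
P(X ≤ 4) = 0.359942

0.3599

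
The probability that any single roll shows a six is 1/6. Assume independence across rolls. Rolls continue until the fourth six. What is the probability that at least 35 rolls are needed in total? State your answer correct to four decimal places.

Needing more than 34 rolls ⇔ fewer than 4 successes in the first 34. With X ~ Binomial(34, 0.166667), P(Y > 34) = P(X ≤ 3).
  k=0: C(34,0)·0.166667^0·0.833333^34 = 0.002032
  k=1: C(34,1)·0.166667^1·0.833333^33 = 0.013815
  k=2: C(34,2)·0.166667^2·0.833333^32 = 0.045589
  k=3: C(34,3)·0.166667^3·0.833333^31 = 0.097257
P(X ≤ 3) = 0.158692

0.1587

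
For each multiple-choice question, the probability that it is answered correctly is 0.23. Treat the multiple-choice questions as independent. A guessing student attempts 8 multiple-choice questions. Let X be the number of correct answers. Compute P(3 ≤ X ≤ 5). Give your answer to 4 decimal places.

X ~ Binomial(8, 0.23); P(3 ≤ X ≤ 5) = Σ C(8,k) p^k (1−p)^(8−k) over k:
  k=3: C(8,3)·0.23^3·0.77^5 = 0.184427
  k=4: C(8,4)·0.23^4·0.77^4 = 0.068861
  k=5: C(8,5)·0.23^5·0.77^3 = 0.016455
Total = 0.269743

0.2697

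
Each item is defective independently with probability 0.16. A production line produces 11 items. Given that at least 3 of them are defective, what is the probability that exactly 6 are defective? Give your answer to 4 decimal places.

0.0129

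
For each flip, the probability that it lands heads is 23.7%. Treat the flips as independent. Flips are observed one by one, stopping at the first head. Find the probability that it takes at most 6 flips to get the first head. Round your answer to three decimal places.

0.803

Y = number of flips to the first success; geometric, p = 0.237.
P(Y ≤ 6) = 1 − (1−p)^6 = 1 − 0.19731 = 0.80269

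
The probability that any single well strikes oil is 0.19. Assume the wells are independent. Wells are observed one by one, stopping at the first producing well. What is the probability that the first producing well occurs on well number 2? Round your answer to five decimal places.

Geometric (trials to first success), p = 0.19.
P(Y = 2) = (1−p)^1 · p = 0.81 · 0.19 = 0.1539000

0.15390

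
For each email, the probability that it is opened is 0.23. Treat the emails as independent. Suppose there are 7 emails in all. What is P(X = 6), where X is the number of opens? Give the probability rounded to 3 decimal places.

0.001

X ~ Binomial(n=7, p=0.23).
P(X=6) = C(7,6) · p^6 · (1−p)^1
= 7 · 0.00014804 · 0.77 = 0.00080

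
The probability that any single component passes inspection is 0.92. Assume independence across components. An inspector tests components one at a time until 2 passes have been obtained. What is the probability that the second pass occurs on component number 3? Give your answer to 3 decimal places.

0.135

Y = trial on which the second success occurs; negative binomial, r=2, p=0.92.
P(Y=3) = C(2,1) · p^2 · (1−p)^1
= 2 · 0.8464 · 0.08 = 0.13542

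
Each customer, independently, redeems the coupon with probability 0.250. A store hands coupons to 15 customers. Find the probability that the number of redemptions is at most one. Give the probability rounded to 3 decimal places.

X ~ Binomial(15, 0.25); P(X ≤ 1) = Σ C(15,k) p^k (1−p)^(15−k) over k:
  k=0: C(15,0)·0.25^0·0.75^15 = 0.01336
  k=1: C(15,1)·0.25^1·0.75^14 = 0.06682
Total = 0.08018

0.080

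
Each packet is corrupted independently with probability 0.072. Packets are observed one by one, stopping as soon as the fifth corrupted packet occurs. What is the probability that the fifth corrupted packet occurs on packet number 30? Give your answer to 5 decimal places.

Y = trial on which the fifth success occurs; negative binomial, r=5, p=0.072.
P(Y=30) = C(29,4) · p^5 · (1−p)^25
= 23751 · 1.9349e-06 · 0.15442 = 0.0070965

0.00710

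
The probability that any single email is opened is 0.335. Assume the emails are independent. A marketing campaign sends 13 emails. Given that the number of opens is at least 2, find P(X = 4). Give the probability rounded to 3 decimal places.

0.238

X ~ Binomial(13, 0.335). Want P(X=4 | X≥2) = P(X=4) / P(X≥2).
P(X=4) = C(13,4)·0.335^4·0.665^9 = 0.22902
P(X≥2) = 1 − 0.00497 − 0.03257 = 0.96245
Ratio = 0.22902 / 0.96245 = 0.23796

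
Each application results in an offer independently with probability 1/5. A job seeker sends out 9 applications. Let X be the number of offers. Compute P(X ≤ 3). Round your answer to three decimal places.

X ~ Binomial(9, 0.20); P(X ≤ 3) = Σ C(9,k) p^k (1−p)^(9−k) over k:
  k=0: C(9,0)·0.20^0·0.80^9 = 0.13422
  k=1: C(9,1)·0.20^1·0.80^8 = 0.30199
  k=2: C(9,2)·0.20^2·0.80^7 = 0.30199
  k=3: C(9,3)·0.20^3·0.80^6 = 0.17616
Total = 0.91436

0.914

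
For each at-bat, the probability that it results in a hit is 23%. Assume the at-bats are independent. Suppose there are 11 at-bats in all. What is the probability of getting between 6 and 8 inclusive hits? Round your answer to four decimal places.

0.0231

X ~ Binomial(11, 0.23); P(6 ≤ X ≤ 8) = Σ C(11,k) p^k (1−p)^(11−k) over k:
  k=6: C(11,6)·0.23^6·0.77^5 = 0.018512
  k=7: C(11,7)·0.23^7·0.77^4 = 0.003950
  k=8: C(11,8)·0.23^8·0.77^3 = 0.000590
Total = 0.023052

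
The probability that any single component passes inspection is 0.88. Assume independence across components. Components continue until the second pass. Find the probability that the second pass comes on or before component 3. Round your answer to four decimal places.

0.9603

Finishing within 3 components ⇔ at least 2 successes in the first 3. With X ~ Binomial(3, 0.88), P(Y ≤ 3) = 1 − P(X ≤ 1).
  k=0: C(3,0)·0.88^0·0.12^3 = 0.001728
  k=1: C(3,1)·0.88^1·0.12^2 = 0.038016
1 − 0.039744 = 0.960256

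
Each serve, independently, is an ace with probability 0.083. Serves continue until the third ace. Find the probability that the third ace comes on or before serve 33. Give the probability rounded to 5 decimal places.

0.52365

Finishing within 33 serves ⇔ at least 3 successes in the first 33. With X ~ Binomial(33, 0.083), P(Y ≤ 33) = 1 − P(X ≤ 2).
  k=0: C(33,0)·0.083^0·0.917^33 = 0.0573044
  k=1: C(33,1)·0.083^1·0.917^32 = 0.1711633
  k=2: C(33,2)·0.083^2·0.917^31 = 0.2478789
1 − 0.4763466 = 0.5236534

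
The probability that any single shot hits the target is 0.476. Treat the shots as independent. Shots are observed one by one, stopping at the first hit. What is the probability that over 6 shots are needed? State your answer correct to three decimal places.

Y = number of shots to the first success; geometric, p = 0.476.
P(Y > 6) = P(first 6 all fail) = (1−p)^6 = 0.02070

0.021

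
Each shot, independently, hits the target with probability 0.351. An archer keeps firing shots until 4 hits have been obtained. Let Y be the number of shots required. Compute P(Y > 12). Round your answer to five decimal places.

Needing more than 12 shots ⇔ fewer than 4 successes in the first 12. With X ~ Binomial(12, 0.351), P(Y > 12) = P(X ≤ 3).
  k=0: C(12,0)·0.351^0·0.649^12 = 0.0055839
  k=1: C(12,1)·0.351^1·0.649^11 = 0.0362393
  k=2: C(12,2)·0.351^2·0.649^10 = 0.1077966
  k=3: C(12,3)·0.351^3·0.649^9 = 0.1943329
P(X ≤ 3) = 0.3439527

0.34395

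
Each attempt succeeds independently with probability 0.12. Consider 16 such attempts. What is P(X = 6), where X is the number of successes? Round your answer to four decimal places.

0.0067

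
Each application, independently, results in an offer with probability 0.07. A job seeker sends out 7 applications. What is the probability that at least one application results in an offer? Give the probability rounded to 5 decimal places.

0.39830

P(at least one) = 1 − P(none) = 1 − (1 − 0.07)^7
= 1 − 0.6017009 = 0.3982991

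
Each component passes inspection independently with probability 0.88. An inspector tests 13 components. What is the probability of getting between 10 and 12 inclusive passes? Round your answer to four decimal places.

X ~ Binomial(13, 0.88); P(10 ≤ X ≤ 12) = Σ C(13,k) p^k (1−p)^(13−k) over k:
  k=10: C(13,10)·0.88^10·0.12^3 = 0.137637
  k=11: C(13,11)·0.88^11·0.12^2 = 0.275275
  k=12: C(13,12)·0.88^12·0.12^1 = 0.336447
Total = 0.749359

0.7494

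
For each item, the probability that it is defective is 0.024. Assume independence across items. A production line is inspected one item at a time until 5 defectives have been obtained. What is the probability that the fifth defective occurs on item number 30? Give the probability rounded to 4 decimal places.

Y = trial on which the fifth success occurs; negative binomial, r=5, p=0.024.
P(Y=30) = C(29,4) · p^5 · (1−p)^25
= 23751 · 7.9626e-09 · 0.54481 = 0.000103

0.0001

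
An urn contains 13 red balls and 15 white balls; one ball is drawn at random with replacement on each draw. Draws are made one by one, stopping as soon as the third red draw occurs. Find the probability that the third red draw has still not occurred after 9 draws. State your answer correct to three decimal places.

0.130

Needing more than 9 draws ⇔ fewer than 3 successes in the first 9. With X ~ Binomial(9, 0.464286), P(Y > 9) = P(X ≤ 2).
  k=0: C(9,0)·0.464286^0·0.535714^9 = 0.00363
  k=1: C(9,1)·0.464286^1·0.535714^8 = 0.02835
  k=2: C(9,2)·0.464286^2·0.535714^7 = 0.09827
P(X ≤ 2) = 0.13025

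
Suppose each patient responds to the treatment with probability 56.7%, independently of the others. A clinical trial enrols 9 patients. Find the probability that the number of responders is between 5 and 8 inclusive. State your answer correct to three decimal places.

0.655

X ~ Binomial(9, 0.567); P(5 ≤ X ≤ 8) = Σ C(9,k) p^k (1−p)^(9−k) over k:
  k=5: C(9,5)·0.567^5·0.433^4 = 0.25956
  k=6: C(9,6)·0.567^6·0.433^3 = 0.22659
  k=7: C(9,7)·0.567^7·0.433^2 = 0.12716
  k=8: C(9,8)·0.567^8·0.433^1 = 0.04163
Total = 0.65494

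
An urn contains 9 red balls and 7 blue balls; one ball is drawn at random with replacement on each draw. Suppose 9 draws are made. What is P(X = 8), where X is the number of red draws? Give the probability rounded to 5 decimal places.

X ~ Binomial(n=9, p=0.5625).
P(X=8) = C(9,8) · p^8 · (1−p)^1
= 9 · 0.010023 · 0.4375 = 0.0394640

0.03946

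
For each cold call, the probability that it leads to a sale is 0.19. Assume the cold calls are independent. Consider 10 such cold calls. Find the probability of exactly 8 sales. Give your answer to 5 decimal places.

X ~ Binomial(n=10, p=0.19).
P(X=8) = C(10,8) · p^8 · (1−p)^2
= 45 · 1.6984e-06 · 0.6561 = 0.0000501

0.00005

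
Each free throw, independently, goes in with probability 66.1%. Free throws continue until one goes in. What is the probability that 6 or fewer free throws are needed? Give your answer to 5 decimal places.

Y = number of free throws to the first success; geometric, p = 0.661.
P(Y ≤ 6) = 1 − (1−p)^6 = 1 − 0.0015177 = 0.9984823

0.99848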